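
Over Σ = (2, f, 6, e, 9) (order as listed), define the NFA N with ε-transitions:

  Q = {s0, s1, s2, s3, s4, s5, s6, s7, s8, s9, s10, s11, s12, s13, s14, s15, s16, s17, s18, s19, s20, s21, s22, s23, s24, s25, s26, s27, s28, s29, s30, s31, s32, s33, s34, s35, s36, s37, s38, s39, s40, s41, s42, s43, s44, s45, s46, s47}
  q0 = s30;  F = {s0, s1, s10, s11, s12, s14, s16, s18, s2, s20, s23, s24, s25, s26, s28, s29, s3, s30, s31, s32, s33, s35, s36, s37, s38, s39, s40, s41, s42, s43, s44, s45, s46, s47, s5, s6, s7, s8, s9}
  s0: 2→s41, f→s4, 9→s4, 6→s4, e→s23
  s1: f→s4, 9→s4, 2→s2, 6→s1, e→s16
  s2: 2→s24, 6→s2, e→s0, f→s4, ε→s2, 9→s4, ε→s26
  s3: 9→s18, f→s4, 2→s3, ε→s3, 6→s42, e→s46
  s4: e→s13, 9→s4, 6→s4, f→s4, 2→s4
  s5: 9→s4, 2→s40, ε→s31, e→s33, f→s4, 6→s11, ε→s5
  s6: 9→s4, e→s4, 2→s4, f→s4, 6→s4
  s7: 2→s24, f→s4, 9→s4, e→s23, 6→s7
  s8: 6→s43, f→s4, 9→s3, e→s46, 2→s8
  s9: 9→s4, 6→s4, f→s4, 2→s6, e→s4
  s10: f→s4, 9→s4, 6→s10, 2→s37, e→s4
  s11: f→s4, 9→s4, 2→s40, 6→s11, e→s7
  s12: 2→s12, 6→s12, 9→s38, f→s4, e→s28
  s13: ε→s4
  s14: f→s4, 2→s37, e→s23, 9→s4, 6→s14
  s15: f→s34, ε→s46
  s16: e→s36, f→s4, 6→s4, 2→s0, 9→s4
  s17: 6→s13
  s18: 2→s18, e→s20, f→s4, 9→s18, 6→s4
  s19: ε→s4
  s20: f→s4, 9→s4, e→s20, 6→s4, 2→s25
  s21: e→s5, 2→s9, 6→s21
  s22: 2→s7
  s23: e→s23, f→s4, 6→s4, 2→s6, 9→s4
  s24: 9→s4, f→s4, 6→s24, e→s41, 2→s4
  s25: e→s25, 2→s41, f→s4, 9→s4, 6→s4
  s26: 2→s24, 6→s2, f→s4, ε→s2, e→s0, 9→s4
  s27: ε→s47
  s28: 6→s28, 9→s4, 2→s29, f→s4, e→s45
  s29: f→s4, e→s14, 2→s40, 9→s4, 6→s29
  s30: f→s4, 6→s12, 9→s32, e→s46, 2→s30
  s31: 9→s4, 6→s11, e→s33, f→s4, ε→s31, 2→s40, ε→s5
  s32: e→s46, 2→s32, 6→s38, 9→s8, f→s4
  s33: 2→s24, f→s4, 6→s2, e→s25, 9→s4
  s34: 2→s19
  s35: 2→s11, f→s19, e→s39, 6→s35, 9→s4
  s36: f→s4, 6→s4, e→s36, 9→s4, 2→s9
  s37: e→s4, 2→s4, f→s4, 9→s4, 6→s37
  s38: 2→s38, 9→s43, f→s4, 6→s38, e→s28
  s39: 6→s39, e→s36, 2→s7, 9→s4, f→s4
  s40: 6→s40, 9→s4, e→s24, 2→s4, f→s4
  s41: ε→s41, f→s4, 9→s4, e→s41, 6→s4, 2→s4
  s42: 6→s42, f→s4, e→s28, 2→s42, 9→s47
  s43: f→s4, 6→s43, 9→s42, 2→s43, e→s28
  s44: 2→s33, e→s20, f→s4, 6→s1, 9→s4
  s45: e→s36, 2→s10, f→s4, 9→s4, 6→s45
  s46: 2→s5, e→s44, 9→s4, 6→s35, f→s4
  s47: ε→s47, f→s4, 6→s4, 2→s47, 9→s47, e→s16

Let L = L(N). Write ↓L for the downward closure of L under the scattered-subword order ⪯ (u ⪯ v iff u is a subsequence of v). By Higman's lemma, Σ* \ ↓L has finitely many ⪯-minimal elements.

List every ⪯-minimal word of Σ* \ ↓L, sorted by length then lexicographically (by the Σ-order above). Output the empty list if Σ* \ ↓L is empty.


min(Σ*\↓L) = [f, e9, e222, eee6, 6ee2e, 99996].

|Q|=48, |F|=39, |δ|=221 (14 ε).
min D↑ (38 st, q0=0, F={1}): 0:2→0,f→1,6→2,e→3,9→4 1:2→1,f→1,6→1,e→1,9→1 2:2→2,f→1,6→2,e→5,9→6 3:2→7,f→1,6→8,e→9,9→1 4:2→4,f→1,6→6,e→3,9→10 5:2→11,f→1,6→5,e→12,9→1 6:2→6,f→1,6→6,e→5,9→13 7:2→14,f→1,6→15,e→16,9→1 8:2→15,f→1,6→8,e→17,9→1 9:2→16,f→1,6→18,e→19,9→1 10:2→10,f→1,6→13,e→3,9→20 11:2→14,f→1,6→11,e→21,9→1 12:2→22,f→1,6→12,e→23,9→1 13:2→13,f→1,6→13,e→5,9→24 14:2→1,f→1,6→14,e→25,9→1 15:2→14,f→1,6→15,e→26,9→1 16:2→25,f→1,6→27,e→28,9→1 17:2→26,f→1,6→17,e→23,9→1 18:2→27,f→1,6→18,e→29,9→1 19:2→28,f→1,6→1,e→19,9→1 20:2→20,f→1,6→24,e→3,9→30 21:2→31,f→1,6→21,e→32,9→1 22:2→31,f→1,6→22,e→1,9→1 23:2→33,f→1,6→1,e→23,9→1 24:2→24,f→1,6→24,e→5,9→34 25:2→1,f→1,6→25,e→35,9→1 26:2→25,f→1,6→26,e→32,9→1 27:2→25,f→1,6→27,e→36,9→1 28:2→35,f→1,6→1,e→28,9→1 29:2→36,f→1,6→1,e→23,9→1 30:2→30,f→1,6→1,e→19,9→30 31:2→1,f→1,6→31,e→1,9→1 32:2→37,f→1,6→1,e→32,9→1 33:2→37,f→1,6→1,e→1,9→1 34:2→34,f→1,6→1,e→29,9→34 35:2→1,f→1,6→1,e→35,9→1 36:2→35,f→1,6→1,e→32,9→1 37:2→1,f→1,6→1,e→1,9→1 [Hopcroft].
'f': |S_i|=[42, 3] end={s13,s19,s4} — reject; 1/1 del acc.
'e9': run [42, 32, 2] end={s13,s4} — reject; 2/2 del acc.
'e222': run [42, 32, 21, 7, 2] end={s13,s4} ∉↓L; 4/4 deletions ∈↓L.
'eee6': run [42, 32, 23, 11, 2] end={s13,s4} ∉↓L; 4/4 deletions ∈↓L.
'6ee2e': |S_i|=[42, 30, 19, 12, 6, 2] end={s13,s4} ∉↓L; 5/5 del acc.
'99996': N↓-sim [42, 40, 38, 36, 13, 2] end={s13,s4} — reject; 5/5 single-dels accept.
6 obstructions.


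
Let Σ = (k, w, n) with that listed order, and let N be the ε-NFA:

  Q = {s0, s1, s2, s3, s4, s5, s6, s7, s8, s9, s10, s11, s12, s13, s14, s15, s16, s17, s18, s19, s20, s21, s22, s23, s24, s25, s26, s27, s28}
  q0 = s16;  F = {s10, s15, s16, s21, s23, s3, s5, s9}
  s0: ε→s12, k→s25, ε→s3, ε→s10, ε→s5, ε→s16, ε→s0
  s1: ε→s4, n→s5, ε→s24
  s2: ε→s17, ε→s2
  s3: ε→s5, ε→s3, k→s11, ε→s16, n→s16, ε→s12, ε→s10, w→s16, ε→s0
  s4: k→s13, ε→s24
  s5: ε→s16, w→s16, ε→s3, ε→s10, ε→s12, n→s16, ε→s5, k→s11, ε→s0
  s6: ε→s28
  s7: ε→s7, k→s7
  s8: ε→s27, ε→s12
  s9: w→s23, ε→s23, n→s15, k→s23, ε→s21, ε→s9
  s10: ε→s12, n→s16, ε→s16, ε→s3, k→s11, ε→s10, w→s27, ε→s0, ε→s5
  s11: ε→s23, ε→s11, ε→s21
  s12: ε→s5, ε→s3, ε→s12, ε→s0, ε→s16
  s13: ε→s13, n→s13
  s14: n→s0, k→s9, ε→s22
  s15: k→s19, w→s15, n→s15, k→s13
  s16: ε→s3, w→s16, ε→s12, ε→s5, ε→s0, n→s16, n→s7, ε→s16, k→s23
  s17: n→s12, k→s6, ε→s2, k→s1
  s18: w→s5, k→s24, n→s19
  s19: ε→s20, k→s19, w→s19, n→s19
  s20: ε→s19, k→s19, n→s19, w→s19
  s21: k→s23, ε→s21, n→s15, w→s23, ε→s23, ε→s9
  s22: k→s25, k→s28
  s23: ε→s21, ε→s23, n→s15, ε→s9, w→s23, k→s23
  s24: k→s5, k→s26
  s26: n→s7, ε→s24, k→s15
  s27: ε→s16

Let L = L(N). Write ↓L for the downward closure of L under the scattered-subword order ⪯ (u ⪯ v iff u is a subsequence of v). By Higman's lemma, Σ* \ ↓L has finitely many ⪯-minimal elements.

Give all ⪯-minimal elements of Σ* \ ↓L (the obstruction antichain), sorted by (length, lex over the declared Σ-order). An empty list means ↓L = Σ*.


Antichain: [knk].

|Q|=29, |F|=8, |δ|=113 (62 ε).
min D↑ (4 st, q0=0, F={3}): 0:k→1,w→0,n→0 1:k→1,w→1,n→2 2:k→3,w→2,n→2 3:k→3,w→3,n→3 [Hopcroft].
'knk': N↓-sim [17, 10, 4, 3] end={s13,s19,s20} rej; 3/3 deletions ∈↓L.
1 words, ⪯-incomp.


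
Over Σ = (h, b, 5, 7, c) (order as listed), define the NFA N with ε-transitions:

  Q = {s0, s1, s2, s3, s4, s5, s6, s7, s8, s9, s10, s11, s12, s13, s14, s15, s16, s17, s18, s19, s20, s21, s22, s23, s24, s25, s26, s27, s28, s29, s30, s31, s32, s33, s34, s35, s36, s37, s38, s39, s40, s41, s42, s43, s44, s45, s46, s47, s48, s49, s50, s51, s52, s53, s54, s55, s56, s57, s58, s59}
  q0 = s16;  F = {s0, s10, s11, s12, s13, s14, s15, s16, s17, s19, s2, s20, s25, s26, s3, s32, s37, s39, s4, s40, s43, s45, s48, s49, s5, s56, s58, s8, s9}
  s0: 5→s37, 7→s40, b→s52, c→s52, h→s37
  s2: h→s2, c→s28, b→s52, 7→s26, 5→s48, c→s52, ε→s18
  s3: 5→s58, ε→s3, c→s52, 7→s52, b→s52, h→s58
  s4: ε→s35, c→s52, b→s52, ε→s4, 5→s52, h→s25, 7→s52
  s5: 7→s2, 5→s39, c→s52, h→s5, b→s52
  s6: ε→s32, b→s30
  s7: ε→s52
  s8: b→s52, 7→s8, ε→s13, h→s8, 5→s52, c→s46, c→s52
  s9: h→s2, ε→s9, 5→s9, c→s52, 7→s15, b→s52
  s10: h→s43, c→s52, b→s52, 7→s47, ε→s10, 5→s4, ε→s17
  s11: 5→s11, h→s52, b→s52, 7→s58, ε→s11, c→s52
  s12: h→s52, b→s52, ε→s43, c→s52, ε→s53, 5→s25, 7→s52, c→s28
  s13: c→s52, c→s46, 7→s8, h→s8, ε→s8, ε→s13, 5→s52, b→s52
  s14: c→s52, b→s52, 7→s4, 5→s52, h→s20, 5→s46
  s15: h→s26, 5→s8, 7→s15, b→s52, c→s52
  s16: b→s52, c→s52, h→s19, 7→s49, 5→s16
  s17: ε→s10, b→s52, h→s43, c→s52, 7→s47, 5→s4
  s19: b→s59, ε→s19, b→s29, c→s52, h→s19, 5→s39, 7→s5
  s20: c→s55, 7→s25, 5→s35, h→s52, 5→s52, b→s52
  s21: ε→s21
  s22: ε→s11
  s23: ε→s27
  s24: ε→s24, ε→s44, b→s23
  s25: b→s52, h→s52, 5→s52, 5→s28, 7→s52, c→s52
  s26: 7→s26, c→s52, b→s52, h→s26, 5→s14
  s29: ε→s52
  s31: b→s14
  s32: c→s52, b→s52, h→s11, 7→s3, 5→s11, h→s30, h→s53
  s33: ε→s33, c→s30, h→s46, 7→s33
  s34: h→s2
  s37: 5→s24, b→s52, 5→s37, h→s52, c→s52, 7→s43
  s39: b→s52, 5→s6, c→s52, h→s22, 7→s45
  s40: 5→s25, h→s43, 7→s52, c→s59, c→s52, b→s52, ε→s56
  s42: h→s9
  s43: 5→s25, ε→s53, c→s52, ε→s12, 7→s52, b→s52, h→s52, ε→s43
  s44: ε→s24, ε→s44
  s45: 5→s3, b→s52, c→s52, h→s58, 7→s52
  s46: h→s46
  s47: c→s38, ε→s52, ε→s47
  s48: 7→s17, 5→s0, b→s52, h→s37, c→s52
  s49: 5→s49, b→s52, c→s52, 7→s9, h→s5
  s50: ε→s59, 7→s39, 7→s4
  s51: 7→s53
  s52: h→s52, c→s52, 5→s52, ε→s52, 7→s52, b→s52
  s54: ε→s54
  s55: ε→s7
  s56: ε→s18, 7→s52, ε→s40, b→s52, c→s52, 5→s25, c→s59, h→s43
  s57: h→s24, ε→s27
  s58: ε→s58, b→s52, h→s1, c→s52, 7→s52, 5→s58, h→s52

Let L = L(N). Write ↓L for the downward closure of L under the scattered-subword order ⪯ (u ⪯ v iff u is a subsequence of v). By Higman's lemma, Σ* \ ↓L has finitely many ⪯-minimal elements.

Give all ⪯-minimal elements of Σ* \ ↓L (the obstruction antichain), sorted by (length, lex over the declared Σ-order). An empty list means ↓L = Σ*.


Antichain: [b, c, h5hh, h577, h555h, 77755].

|Q|=60, |F|=29, |δ|=218 (40 ε).
min D↑ (26 st, q0=0, F={2}): 0:h→1,b→2,5→0,7→3,c→2 1:h→1,b→2,5→4,7→5,c→2 2:h→2,b→2,5→2,7→2,c→2 3:h→5,b→2,5→3,7→6,c→2 4:h→7,b→2,5→8,7→9,c→2 5:h→5,b→2,5→4,7→10,c→2 6:h→10,b→2,5→6,7→11,c→2 7:h→2,b→2,5→7,7→12,c→2 8:h→7,b→2,5→7,7→13,c→2 9:h→12,b→2,5→13,7→2,c→2 10:h→10,b→2,5→14,7→15,c→2 11:h→15,b→2,5→16,7→11,c→2 12:h→2,b→2,5→12,7→2,c→2 13:h→12,b→2,5→12,7→2,c→2 14:h→17,b→2,5→18,7→19,c→2 15:h→15,b→2,5→20,7→15,c→2 16:h→16,b→2,5→2,7→16,c→2 17:h→2,b→2,5→17,7→21,c→2 18:h→17,b→2,5→17,7→22,c→2 19:h→21,b→2,5→23,7→2,c→2 20:h→24,b→2,5→2,7→23,c→2 21:h→2,b→2,5→25,7→2,c→2 22:h→21,b→2,5→25,7→2,c→2 23:h→25,b→2,5→2,7→2,c→2 24:h→2,b→2,5→2,7→25,c→2 25:h→2,b→2,5→2,7→2,c→2 (ε-aug+det+¬).
'b': |S_i|=[49, 6] end={s23,s27,s29,s30,s52,s59} rej; 1/1 single-dels accept.
'c': |S_i|=[49, 7] end={s28,s38,s46,s52,s55,s59,s7} — reject; 1/1 deletions ∈↓L.
'h5hh': N↓-sim [49, 45, 38, 21, 3] end={s1,s46,s52} — reject; 4/4 single-dels accept.
'h577': run [49, 45, 38, 20, 3] end={s38,s47,s52} — reject; 4/4 single-dels accept.
'h555h': |S_i|=[49, 45, 38, 26, 14, 2] end={s1,s52} rej; 5/5 deletions ∈↓L.
'77755': run [49, 46, 38, 25, 12, 4] end={s28,s35,s46,s52} ∉↓L; 5/5 deletions ∈↓L.
6 words, ⪯-incomp.


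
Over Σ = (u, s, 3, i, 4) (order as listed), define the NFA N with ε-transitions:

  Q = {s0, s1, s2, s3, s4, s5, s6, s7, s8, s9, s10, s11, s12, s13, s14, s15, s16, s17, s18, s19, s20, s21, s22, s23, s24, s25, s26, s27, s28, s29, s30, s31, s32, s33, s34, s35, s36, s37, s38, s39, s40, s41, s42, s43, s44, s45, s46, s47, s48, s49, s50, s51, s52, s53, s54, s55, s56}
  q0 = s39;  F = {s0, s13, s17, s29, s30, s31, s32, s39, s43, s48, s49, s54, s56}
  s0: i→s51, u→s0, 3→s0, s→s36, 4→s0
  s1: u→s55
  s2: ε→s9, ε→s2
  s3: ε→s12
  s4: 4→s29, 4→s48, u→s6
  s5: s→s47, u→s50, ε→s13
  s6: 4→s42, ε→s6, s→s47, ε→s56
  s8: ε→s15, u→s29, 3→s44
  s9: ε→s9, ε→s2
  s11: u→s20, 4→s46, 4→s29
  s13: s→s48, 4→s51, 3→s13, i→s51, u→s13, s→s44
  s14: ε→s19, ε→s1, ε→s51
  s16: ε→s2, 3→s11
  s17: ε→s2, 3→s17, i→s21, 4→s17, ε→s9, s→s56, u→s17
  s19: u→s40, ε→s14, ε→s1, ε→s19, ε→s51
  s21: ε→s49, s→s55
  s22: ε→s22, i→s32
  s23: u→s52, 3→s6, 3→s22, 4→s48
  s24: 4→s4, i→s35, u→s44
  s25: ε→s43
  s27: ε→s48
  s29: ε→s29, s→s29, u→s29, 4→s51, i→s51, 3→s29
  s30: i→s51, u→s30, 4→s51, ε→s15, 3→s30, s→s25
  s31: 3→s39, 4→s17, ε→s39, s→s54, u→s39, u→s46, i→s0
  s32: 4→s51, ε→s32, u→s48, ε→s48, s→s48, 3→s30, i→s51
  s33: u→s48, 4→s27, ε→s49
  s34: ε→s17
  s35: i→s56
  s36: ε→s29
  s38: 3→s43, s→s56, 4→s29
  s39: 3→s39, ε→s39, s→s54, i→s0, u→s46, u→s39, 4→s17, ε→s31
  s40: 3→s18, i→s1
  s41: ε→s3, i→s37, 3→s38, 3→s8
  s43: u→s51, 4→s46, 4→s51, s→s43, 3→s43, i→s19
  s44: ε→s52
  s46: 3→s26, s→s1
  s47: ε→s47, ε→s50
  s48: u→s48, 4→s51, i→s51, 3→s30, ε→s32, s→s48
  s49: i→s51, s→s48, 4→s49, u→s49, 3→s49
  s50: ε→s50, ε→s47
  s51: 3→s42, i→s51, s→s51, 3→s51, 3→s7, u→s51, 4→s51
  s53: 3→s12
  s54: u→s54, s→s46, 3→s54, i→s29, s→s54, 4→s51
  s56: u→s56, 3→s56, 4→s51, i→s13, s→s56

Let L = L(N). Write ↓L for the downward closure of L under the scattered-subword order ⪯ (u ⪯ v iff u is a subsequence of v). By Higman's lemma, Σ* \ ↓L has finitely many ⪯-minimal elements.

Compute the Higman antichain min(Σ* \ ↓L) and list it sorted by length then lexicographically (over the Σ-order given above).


|Q|=57, |F|=13, |δ|=155 (40 ε).
min D↑ (12 st, q0=0, F={5}): 0:u→0,s→1,3→0,i→2,4→3 1:u→1,s→1,3→1,i→4,4→5 2:u→2,s→4,3→2,i→5,4→2 3:u→3,s→6,3→3,i→7,4→3 4:u→4,s→4,3→4,i→5,4→5 5:u→5,s→5,3→5,i→5,4→5 6:u→6,s→6,3→6,i→8,4→5 7:u→7,s→9,3→7,i→5,4→7 8:u→8,s→9,3→8,i→5,4→5 9:u→9,s→9,3→10,i→5,4→5 10:u→10,s→11,3→10,i→5,4→5 11:u→5,s→11,3→11,i→5,4→5.
's4': |S_i|=[32, 24, 7] end={s1,s26,s42,s46,s51,s55,s7} — reject; 2/2 single-dels accept.
'ii': |S_i|=[32, 25, 9] end={s1,s14,s18,s19,s40,s42,s51,s55,s7} ∉↓L; 2/2 single-dels accept.
'4is3su': |S_i|=[32, 29, 22, 19, 15, 13, 7] end={s1,s18,s40,s42,s51,s55,s7} — reject; 6/6 single-dels accept.
3 obstructions.

A = [s4, ii, 4is3su].


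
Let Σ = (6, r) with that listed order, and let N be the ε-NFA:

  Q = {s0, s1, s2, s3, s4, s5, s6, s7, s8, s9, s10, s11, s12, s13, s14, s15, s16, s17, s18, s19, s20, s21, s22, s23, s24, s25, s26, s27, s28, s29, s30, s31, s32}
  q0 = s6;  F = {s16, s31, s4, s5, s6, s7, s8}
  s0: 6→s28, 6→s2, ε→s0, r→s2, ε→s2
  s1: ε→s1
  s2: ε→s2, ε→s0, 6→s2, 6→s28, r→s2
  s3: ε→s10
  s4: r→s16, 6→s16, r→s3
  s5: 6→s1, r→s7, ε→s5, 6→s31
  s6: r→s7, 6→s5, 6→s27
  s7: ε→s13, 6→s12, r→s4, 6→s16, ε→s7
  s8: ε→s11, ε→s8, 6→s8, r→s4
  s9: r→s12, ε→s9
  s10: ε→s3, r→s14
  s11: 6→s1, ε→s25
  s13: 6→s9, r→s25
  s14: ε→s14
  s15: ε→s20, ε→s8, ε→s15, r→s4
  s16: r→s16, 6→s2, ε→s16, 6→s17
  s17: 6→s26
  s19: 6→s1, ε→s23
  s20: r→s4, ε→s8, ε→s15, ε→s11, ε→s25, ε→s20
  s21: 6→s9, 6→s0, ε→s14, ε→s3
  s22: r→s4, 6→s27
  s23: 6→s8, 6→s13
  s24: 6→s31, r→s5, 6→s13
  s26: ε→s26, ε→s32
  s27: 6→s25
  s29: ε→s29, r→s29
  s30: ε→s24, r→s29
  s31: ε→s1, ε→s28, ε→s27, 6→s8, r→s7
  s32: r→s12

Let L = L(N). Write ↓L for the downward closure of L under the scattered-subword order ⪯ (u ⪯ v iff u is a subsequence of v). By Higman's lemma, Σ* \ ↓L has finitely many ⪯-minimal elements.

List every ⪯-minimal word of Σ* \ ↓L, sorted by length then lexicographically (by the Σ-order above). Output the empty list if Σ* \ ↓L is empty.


|Q|=33, |F|=7, |δ|=81 (34 ε).
min D↑ (8 st, q0=0, F={7}): 0:6→1,r→2 1:6→3,r→2 2:6→4,r→5 3:6→6,r→2 4:6→7,r→4 5:6→4,r→4 6:6→6,r→5 7:6→7,r→7 [Hopcroft].
'r66': |S_i|=[23, 16, 9, 7] end={s0,s12,s17,s2,s26,s28,s32} ∉↓L; 3/3 del acc.
'rrr6': N↓-sim [23, 16, 13, 11, 7] end={s0,s12,s17,s2,s26,s28,s32} — reject; 4/4 single-dels accept.
'666rr6': run [23, 22, 21, 17, 12, 11, 7] end={s0,s12,s17,s2,s26,s28,s32} — reject; 6/6 single-dels accept.
3 obstructions.

A = [r66, rrr6, 666rr6].


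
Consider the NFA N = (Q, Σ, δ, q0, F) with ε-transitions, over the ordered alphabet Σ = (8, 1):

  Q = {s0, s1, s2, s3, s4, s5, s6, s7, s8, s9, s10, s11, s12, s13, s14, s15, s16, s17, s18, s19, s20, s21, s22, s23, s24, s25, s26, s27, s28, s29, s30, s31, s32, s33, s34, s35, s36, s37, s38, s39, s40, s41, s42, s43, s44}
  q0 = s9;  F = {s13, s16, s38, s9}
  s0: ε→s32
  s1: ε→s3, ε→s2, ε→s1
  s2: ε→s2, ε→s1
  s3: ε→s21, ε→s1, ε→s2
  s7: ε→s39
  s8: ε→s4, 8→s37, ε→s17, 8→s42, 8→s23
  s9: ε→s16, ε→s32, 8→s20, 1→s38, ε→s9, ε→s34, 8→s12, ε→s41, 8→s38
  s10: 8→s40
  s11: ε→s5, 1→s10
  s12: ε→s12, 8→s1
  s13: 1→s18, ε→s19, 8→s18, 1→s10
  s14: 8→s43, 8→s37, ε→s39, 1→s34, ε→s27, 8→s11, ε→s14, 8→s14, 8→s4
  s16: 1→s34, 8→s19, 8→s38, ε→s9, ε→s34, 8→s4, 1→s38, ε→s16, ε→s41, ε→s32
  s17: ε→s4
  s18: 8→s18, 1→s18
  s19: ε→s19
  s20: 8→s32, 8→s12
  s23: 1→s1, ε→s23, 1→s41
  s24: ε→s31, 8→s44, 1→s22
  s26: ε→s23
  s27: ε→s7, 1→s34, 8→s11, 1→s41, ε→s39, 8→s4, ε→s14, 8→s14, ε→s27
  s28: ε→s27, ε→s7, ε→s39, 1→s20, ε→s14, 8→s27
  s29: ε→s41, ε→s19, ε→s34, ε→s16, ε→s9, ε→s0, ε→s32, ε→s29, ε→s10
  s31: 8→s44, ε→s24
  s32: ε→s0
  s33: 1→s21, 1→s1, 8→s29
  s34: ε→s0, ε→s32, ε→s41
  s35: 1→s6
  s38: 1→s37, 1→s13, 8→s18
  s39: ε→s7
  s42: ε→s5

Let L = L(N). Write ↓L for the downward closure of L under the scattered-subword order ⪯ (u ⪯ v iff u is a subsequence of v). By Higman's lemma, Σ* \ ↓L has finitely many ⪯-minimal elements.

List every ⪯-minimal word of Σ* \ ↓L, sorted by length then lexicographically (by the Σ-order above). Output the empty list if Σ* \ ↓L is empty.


min(Σ*\↓L) = [88, 18, 811, 111].

|Q|=45, |F|=4, |δ|=104 (57 ε).
min D↑ (4 st, q0=0, F={2}): 0:8→1,1→1 1:8→2,1→3 2:8→2,1→2 3:8→2,1→2 (ε-aug+det+¬).
'88': |S_i|=[20, 16, 9] end={s0,s1,s12,s18,s2,s21,s3,s32,s40} ∉↓L; 2/2 deletions ∈↓L.
'18': N↓-sim [20, 11, 2] end={s18,s40} ∉↓L; 2/2 del acc.
'811': N↓-sim [20, 16, 6, 3] end={s10,s18,s40} rej; 3/3 del acc.
'111': N↓-sim [20, 11, 6, 3] end={s10,s18,s40} rej; 3/3 del acc.
4 minimals (antichain).


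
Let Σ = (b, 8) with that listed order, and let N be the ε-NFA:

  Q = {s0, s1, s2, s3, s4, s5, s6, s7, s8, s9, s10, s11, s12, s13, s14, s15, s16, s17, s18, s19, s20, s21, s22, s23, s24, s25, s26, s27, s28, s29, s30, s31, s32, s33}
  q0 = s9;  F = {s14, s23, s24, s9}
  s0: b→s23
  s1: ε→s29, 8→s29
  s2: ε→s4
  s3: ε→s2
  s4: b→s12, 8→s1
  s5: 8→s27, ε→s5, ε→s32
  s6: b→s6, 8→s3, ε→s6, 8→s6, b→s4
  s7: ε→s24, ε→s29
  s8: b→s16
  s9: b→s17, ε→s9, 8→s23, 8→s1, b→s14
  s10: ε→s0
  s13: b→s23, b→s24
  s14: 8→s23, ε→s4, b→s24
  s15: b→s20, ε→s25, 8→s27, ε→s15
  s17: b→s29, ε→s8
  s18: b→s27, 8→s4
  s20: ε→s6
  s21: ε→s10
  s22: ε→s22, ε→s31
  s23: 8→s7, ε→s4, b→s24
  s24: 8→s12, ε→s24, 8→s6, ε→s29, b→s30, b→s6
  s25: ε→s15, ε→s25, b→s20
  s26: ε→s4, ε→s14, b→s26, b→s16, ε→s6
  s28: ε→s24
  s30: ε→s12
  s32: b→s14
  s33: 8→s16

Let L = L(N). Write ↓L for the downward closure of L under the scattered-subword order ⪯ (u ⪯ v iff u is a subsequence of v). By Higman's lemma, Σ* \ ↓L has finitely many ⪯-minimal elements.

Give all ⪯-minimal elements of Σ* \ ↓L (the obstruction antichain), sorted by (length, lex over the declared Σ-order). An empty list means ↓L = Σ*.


Antichain: [bbb, bb8, 8bb, 8b8, 88b, 888].

|Q|=34, |F|=4, |δ|=62 (28 ε).
min D↑ (5 st, q0=0, F={4}): 0:b→1,8→2 1:b→3,8→2 2:b→3,8→3 3:b→4,8→4 4:b→4,8→4 [Hopcroft].
'bbb': N↓-sim [16, 15, 10, 8] end={s1,s12,s2,s29,s3,s30,s4,s6} ∉↓L; 3/3 single-dels accept.
'bb8': run [16, 15, 10, 7] end={s1,s12,s2,s29,s3,s4,s6} rej; 3/3 del acc.
'8bb': |S_i|=[16, 11, 9, 8] end={s1,s12,s2,s29,s3,s30,s4,s6} ∉↓L; 3/3 deletions ∈↓L.
'8b8': N↓-sim [16, 11, 9, 7] end={s1,s12,s2,s29,s3,s4,s6} — reject; 3/3 del acc.
'88b': run [16, 11, 10, 8] end={s1,s12,s2,s29,s3,s30,s4,s6} — reject; 3/3 single-dels accept.
'888': run [16, 11, 10, 7] end={s1,s12,s2,s29,s3,s4,s6} — reject; 3/3 single-dels accept.
6 words, ⪯-incomp.


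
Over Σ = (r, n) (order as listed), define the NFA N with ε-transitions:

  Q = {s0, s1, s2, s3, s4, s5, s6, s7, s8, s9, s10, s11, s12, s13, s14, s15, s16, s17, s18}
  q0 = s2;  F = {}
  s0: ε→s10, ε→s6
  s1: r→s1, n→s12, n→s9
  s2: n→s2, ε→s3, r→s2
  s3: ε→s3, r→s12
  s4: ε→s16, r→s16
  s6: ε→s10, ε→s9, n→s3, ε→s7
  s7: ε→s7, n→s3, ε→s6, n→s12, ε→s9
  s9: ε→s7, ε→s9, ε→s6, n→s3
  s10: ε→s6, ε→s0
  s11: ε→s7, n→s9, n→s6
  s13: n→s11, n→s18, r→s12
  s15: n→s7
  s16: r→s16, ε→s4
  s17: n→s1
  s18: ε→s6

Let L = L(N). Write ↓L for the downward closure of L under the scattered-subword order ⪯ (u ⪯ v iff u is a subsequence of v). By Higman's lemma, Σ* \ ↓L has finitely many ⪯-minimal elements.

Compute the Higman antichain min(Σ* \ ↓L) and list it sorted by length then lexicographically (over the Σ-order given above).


min(Σ*\↓L) = [ε].

|Q|=19, |F|=0, |δ|=38 (19 ε).
min D↑ (1 st, q0=0, F={0}): 0:r→0,n→0 (ε-aug+det+¬).
ε ∈ L(D↑) — L = ∅.


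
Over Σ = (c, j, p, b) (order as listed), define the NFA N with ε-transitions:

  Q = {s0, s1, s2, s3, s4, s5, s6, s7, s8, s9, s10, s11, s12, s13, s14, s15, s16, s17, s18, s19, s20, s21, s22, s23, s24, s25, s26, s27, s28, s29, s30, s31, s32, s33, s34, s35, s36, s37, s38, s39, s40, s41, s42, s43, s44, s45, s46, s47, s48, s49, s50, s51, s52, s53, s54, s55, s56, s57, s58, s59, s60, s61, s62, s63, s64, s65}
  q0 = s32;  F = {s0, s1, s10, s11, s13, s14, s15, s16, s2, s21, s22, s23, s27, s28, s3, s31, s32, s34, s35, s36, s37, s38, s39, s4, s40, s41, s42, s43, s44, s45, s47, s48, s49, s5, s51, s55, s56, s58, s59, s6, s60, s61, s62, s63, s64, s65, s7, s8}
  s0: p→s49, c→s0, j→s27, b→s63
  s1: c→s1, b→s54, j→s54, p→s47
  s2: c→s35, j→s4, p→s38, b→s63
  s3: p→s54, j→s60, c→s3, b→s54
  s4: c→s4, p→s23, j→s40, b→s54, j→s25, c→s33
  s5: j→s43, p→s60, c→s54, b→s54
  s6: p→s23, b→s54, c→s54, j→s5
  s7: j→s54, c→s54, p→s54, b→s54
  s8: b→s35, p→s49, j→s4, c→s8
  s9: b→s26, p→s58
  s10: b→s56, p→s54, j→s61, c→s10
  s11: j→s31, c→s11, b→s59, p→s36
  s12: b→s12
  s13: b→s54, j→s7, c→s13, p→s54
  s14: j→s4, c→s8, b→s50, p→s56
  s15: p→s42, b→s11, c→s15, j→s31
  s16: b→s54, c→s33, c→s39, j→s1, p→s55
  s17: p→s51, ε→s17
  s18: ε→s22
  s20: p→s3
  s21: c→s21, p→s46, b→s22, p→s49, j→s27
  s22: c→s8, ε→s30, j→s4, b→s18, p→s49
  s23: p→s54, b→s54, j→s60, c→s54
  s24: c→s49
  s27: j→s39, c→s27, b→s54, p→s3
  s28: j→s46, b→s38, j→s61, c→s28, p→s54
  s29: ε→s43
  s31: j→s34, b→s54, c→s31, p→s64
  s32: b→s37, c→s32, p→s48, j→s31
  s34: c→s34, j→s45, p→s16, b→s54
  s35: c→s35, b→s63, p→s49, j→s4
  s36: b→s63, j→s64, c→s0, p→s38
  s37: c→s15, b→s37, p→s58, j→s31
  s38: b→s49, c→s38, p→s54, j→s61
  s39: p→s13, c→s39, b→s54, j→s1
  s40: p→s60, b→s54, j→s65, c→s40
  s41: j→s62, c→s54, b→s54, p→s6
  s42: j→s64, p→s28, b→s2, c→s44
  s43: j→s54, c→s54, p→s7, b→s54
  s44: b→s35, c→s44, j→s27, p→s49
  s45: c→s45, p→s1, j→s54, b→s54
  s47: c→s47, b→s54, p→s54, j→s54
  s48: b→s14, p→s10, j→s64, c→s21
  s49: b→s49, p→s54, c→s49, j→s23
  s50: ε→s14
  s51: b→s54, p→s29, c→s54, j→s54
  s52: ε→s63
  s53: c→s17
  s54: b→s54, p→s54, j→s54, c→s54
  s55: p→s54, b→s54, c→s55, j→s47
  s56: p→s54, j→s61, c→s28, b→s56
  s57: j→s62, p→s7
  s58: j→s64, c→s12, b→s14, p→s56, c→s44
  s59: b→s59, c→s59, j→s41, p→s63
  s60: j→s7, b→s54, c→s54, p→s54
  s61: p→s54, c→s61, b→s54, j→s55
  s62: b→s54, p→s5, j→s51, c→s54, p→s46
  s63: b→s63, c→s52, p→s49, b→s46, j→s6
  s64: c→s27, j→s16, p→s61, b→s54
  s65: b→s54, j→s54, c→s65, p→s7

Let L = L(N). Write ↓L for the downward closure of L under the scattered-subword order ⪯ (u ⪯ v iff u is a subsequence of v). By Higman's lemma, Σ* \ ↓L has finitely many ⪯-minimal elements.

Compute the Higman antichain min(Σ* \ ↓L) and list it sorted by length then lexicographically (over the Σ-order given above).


min(Σ*\↓L) = [jb, ppp, jjjj, pcpjc, pbjpc, bcbbjc].

|Q|=66, |F|=48, |δ|=219 (6 ε).
min D↑ (49 st, q0=0, F={6}): 0:c→0,j→1,p→2,b→3 1:c→1,j→4,p→5,b→6 2:c→7,j→5,p→8,b→9 3:c→10,j→1,p→11,b→3 4:c→4,j→12,p→13,b→6 5:c→14,j→13,p→15,b→6 6:c→6,j→6,p→6,b→6 7:c→7,j→14,p→16,b→17 8:c→8,j→15,p→6,b→18 9:c→19,j→20,p→18,b→9 10:c→10,j→1,p→21,b→22 11:c→23,j→5,p→18,b→9 12:c→12,j→6,p→24,b→6 13:c→25,j→24,p→26,b→6 14:c→14,j→25,p→27,b→6 15:c→15,j→26,p→6,b→6 16:c→16,j→28,p→6,b→16 17:c→19,j→20,p→16,b→17 18:c→29,j→15,p→6,b→18 19:c→19,j→20,p→16,b→30 20:c→20,j→31,p→28,b→6 21:c→23,j→5,p→29,b→32 22:c→22,j→1,p→33,b→34 23:c→23,j→14,p→16,b→30 24:c→24,j→6,p→35,b→6 25:c→25,j→24,p→36,b→6 26:c→26,j→35,p→6,b→6 27:c→27,j→37,p→6,b→6 28:c→6,j→37,p→6,b→6 29:c→29,j→15,p→6,b→38 30:c→30,j→20,p→16,b→39 31:c→31,j→40,p→37,b→6 32:c→30,j→20,p→38,b→39 33:c→41,j→5,p→38,b→39 34:c→34,j→42,p→39,b→34 35:c→35,j→6,p→6,b→6 36:c→36,j→43,p→6,b→6 37:c→6,j→43,p→6,b→6 38:c→38,j→15,p→6,b→16 39:c→39,j→44,p→16,b→39 40:c→40,j→6,p→43,b→6 41:c→41,j→14,p→16,b→39 42:c→6,j→45,p→44,b→6 43:c→6,j→6,p→6,b→6 44:c→6,j→46,p→28,b→6 45:c→6,j→47,p→46,b→6 46:c→6,j→48,p→37,b→6 47:c→6,j→6,p→48,b→6 48:c→6,j→6,p→43,b→6.
'jb': |S_i|=[58, 30, 1] end={s54} ∉↓L; 2/2 deletions ∈↓L.
'ppp': N↓-sim [58, 47, 15, 1] end={s54} rej; 3/3 deletions ∈↓L.
'jjjj': |S_i|=[58, 30, 21, 9, 1] end={s54} ∉↓L; 4/4 del acc.
'pcpjc': run [58, 47, 37, 9, 4, 1] end={s54} rej; 5/5 single-dels accept.
'pbjpc': |S_i|=[58, 47, 31, 16, 4, 1] end={s54} ∉↓L; 5/5 deletions ∈↓L.
'bcbbjc': N↓-sim [58, 54, 46, 41, 17, 12, 1] end={s54} rej; 6/6 single-dels accept.
6 minimals (antichain).


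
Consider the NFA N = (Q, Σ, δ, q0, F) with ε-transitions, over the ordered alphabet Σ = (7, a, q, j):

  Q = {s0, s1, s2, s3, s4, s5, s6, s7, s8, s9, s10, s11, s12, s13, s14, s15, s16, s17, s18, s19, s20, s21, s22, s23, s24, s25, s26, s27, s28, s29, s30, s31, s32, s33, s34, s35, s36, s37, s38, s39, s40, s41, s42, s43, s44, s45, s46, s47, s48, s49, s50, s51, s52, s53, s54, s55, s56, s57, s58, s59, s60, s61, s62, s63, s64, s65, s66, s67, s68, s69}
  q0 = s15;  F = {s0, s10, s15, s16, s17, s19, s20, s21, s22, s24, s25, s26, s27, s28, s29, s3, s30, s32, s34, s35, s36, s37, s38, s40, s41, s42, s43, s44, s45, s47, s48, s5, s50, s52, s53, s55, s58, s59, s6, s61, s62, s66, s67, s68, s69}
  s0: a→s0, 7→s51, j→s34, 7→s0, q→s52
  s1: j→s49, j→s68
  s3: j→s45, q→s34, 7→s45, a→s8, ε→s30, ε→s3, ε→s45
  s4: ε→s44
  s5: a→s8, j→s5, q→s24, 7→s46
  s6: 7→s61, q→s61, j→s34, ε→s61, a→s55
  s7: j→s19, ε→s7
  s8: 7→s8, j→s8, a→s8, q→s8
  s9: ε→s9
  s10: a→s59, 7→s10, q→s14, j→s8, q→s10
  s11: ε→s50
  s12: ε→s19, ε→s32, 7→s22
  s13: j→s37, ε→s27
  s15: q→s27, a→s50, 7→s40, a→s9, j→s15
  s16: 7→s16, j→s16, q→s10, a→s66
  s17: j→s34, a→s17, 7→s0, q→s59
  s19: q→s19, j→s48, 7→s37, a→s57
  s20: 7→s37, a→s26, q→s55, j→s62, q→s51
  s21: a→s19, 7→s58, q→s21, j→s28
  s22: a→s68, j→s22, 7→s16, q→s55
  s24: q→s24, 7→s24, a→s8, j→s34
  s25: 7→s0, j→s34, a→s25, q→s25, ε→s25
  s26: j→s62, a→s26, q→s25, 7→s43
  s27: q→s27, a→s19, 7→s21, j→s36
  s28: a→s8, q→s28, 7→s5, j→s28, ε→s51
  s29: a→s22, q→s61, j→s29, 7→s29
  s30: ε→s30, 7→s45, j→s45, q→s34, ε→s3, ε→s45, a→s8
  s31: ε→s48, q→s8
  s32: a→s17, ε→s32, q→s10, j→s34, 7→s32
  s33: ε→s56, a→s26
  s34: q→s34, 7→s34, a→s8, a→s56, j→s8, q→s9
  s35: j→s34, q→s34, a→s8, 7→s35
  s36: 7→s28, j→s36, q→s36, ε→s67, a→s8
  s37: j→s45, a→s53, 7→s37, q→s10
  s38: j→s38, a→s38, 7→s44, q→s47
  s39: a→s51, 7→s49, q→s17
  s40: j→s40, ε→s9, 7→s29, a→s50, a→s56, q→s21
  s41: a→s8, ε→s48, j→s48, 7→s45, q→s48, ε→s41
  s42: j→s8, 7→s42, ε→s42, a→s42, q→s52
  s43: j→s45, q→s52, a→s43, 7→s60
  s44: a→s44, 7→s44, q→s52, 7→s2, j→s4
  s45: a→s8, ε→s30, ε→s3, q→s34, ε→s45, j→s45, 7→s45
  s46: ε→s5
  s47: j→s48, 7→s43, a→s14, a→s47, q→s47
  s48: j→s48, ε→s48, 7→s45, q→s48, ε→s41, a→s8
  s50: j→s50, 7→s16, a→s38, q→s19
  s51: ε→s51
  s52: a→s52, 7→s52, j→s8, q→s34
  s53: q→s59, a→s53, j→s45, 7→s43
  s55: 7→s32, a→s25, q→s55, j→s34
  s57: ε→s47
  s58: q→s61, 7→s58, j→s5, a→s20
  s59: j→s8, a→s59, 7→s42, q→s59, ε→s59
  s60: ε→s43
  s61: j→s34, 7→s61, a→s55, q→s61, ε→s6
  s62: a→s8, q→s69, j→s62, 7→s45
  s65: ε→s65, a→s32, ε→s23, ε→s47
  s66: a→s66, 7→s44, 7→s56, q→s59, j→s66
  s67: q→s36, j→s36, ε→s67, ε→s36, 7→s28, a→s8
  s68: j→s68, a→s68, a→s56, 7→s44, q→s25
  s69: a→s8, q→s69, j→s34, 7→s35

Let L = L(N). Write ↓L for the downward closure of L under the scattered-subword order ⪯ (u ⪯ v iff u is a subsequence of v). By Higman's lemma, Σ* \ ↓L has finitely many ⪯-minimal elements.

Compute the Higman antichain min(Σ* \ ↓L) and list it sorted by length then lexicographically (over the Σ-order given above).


|Q|=70, |F|=45, |δ|=246 (40 ε).
min D↑ (41 st, q0=0, F={20}): 0:7→1,a→2,q→3,j→0 1:7→4,a→2,q→5,j→1 2:7→6,a→7,q→8,j→2 3:7→5,a→8,q→3,j→9 4:7→4,a→10,q→11,j→4 5:7→12,a→8,q→5,j→13 6:7→6,a→14,q→15,j→6 7:7→16,a→7,q→17,j→7 8:7→18,a→17,q→8,j→19 9:7→13,a→20,q→9,j→9 10:7→6,a→21,q→22,j→10 11:7→11,a→22,q→11,j→23 12:7→12,a→24,q→11,j→25 13:7→25,a→20,q→13,j→13 14:7→16,a→14,q→26,j→14 15:7→15,a→26,q→15,j→20 16:7→16,a→16,q→27,j→16 17:7→28,a→17,q→17,j→19 18:7→18,a→29,q→15,j→30 19:7→30,a→20,q→19,j→19 20:7→20,a→20,q→20,j→20 21:7→16,a→21,q→31,j→21 22:7→32,a→31,q→22,j→23 23:7→23,a→20,q→23,j→20 24:7→18,a→33,q→22,j→34 25:7→25,a→20,q→35,j→25 26:7→36,a→26,q→26,j→20 27:7→27,a→27,q→23,j→20 28:7→28,a→28,q→27,j→30 29:7→28,a→29,q→26,j→30 30:7→30,a→20,q→23,j→30 31:7→37,a→31,q→31,j→23 32:7→32,a→38,q→15,j→23 33:7→28,a→33,q→31,j→34 34:7→30,a→20,q→39,j→34 35:7→35,a→20,q→35,j→23 36:7→36,a→36,q→27,j→20 37:7→37,a→37,q→27,j→23 38:7→37,a→38,q→26,j→23 39:7→40,a→20,q→39,j→23 40:7→40,a→20,q→23,j→23 (ε-aug+det+¬).
'qja': N↓-sim [55, 43, 19, 2] end={s56,s8} — reject; 3/3 del acc.
'a7qj': N↓-sim [55, 41, 26, 9, 1] end={s8} rej; 4/4 del acc.
'77qjj': run [55, 51, 41, 20, 4, 1] end={s8} ∉↓L; 5/5 del acc.
'aa7qqa': |S_i|=[55, 41, 32, 17, 5, 4, 2] end={s56,s8} ∉↓L; 6/6 del acc.
4 words, ⪯-incomp.

A = [qja, a7qj, 77qjj, aa7qqa].


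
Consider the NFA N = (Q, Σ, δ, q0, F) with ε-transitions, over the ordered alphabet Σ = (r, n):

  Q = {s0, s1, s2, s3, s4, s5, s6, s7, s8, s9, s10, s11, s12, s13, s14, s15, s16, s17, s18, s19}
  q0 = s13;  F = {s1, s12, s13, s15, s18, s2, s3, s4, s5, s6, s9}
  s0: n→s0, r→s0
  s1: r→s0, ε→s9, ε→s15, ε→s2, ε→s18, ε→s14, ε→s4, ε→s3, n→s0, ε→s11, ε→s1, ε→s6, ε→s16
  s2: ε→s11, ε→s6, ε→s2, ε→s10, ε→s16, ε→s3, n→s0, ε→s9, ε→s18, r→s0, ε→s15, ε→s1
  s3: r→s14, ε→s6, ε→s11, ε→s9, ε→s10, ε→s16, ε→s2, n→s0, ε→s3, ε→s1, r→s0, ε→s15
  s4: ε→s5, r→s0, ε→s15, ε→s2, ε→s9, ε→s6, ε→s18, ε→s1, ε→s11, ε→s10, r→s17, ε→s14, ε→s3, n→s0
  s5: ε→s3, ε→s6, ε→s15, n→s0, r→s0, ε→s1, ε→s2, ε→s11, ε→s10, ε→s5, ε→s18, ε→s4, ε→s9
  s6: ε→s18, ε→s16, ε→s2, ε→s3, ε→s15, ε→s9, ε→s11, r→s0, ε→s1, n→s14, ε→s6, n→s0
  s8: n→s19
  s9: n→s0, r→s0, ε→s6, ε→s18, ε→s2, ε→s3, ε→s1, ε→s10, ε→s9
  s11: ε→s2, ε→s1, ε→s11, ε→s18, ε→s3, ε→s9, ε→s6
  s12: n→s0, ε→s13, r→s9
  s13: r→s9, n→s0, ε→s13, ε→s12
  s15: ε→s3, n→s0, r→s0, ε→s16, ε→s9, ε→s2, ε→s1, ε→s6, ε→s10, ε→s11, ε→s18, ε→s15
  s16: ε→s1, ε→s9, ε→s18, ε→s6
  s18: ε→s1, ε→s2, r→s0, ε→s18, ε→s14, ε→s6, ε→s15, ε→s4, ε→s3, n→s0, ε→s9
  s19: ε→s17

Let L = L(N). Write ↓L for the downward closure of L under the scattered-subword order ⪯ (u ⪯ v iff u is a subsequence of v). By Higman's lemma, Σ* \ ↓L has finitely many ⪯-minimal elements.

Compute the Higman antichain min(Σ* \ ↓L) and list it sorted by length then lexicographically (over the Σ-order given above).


|Q|=20, |F|=11, |δ|=130 (102 ε).
min D↑ (3 st, q0=0, F={2}): 0:r→1,n→2 1:r→2,n→2 2:r→2,n→2 [Hopcroft].
'n': |S_i|=[17, 2] end={s0,s14} rej; 1/1 deletions ∈↓L.
'rr': |S_i|=[17, 15, 3] end={s0,s14,s17} rej; 2/2 del acc.
2 minimals (antichain).

min(Σ*\↓L) = [n, rr].


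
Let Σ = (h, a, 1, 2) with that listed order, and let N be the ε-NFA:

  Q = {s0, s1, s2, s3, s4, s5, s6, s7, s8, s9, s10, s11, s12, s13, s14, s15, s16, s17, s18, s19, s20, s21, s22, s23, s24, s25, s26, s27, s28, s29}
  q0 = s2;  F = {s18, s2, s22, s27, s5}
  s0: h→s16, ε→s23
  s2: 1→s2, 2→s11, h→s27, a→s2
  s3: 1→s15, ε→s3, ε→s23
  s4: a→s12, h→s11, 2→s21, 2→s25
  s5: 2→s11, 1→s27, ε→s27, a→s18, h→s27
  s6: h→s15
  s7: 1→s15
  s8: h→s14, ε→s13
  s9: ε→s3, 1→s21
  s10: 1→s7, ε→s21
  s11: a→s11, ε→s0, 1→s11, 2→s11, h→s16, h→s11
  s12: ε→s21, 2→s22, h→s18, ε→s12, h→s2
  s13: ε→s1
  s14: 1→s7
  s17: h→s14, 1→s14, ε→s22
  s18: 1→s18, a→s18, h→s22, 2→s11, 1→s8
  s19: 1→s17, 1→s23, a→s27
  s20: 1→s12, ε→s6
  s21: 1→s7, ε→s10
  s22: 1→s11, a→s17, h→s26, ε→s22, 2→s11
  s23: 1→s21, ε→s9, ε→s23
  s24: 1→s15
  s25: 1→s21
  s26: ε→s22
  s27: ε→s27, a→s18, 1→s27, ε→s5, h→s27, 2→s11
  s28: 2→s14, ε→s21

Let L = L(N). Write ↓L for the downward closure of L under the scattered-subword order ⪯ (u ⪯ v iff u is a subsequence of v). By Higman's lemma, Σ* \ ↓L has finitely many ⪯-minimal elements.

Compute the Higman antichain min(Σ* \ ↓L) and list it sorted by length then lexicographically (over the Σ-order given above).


|Q|=30, |F|=5, |δ|=73 (21 ε).
min D↑ (5 st, q0=0, F={2}): 0:h→1,a→0,1→0,2→2 1:h→1,a→3,1→1,2→2 2:h→2,a→2,1→2,2→2 3:h→4,a→3,1→3,2→2 4:h→4,a→4,1→2,2→2 [Hopcroft].
'2': N↓-sim [21, 10] end={s0,s10,s11,s15,s16,s21,s23,s3,s7,s9} rej; 1/1 del acc.
'hah1': N↓-sim [21, 20, 18, 14, 11] end={s0,s10,s11,s14,s15,s16,s21,s23,s3,s7,s9} ∉↓L; 4/4 single-dels accept.
2 words, ⪯-incomp.

min(Σ*\↓L) = [2, hah1].


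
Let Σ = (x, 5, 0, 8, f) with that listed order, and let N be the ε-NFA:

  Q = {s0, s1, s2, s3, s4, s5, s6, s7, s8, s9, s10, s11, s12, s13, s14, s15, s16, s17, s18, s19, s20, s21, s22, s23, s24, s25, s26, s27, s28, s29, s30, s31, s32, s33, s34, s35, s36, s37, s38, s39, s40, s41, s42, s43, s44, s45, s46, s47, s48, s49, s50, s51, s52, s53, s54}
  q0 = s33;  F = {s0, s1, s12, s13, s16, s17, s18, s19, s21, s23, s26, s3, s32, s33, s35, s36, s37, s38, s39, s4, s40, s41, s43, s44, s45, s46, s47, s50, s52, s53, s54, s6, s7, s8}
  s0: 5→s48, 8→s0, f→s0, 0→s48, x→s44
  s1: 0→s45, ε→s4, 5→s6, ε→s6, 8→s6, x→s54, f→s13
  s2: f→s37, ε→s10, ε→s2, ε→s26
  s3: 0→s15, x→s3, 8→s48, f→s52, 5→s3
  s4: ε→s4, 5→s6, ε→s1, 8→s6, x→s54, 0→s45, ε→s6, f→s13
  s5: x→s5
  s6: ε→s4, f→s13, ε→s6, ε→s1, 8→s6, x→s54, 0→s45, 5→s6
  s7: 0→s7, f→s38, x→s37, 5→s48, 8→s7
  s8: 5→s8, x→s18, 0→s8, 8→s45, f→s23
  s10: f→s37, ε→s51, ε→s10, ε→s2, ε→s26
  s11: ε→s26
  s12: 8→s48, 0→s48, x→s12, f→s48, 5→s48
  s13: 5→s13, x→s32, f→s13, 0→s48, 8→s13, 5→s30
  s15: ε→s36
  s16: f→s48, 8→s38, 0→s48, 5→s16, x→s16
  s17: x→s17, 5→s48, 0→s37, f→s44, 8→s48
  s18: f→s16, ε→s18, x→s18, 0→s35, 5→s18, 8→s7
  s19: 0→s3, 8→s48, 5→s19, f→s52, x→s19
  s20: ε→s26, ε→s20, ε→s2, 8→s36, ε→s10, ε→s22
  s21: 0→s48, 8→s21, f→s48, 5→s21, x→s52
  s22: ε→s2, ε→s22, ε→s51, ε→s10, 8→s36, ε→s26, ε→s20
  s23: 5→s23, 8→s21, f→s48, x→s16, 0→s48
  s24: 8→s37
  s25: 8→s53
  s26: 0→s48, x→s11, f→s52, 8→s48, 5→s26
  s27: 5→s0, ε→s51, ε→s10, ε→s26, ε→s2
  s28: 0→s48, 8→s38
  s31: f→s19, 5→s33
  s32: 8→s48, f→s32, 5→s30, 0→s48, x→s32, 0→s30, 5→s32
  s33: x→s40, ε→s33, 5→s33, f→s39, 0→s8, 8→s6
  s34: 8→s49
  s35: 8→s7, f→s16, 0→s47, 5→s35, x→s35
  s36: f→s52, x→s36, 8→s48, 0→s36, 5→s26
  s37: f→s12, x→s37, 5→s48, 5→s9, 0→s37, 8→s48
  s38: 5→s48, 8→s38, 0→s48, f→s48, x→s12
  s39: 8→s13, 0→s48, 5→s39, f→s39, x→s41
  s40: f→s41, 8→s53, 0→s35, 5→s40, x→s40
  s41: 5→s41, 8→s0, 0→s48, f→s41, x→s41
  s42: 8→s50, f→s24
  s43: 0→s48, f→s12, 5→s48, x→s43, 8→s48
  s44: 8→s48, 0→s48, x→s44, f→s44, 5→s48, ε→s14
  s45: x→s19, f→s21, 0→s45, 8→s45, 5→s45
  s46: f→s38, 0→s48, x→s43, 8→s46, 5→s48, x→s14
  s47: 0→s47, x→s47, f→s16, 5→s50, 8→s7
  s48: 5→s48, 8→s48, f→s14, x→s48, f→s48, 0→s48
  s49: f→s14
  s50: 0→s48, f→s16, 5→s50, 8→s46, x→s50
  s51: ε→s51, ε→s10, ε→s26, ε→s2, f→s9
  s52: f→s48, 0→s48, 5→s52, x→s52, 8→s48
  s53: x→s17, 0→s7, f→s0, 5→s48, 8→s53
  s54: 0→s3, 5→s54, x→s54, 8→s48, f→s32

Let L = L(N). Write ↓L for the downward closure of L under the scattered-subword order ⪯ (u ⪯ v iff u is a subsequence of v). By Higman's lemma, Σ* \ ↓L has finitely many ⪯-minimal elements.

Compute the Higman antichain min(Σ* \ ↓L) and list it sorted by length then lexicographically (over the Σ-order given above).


|Q|=55, |F|=34, |δ|=237 (39 ε).
min D↑ (33 st, q0=0, F={13}): 0:x→1,5→0,0→2,8→3,f→4 1:x→1,5→1,0→5,8→6,f→7 2:x→8,5→2,0→2,8→9,f→10 3:x→11,5→3,0→9,8→3,f→12 4:x→7,5→4,0→13,8→12,f→4 5:x→5,5→5,0→14,8→15,f→16 6:x→17,5→13,0→15,8→6,f→18 7:x→7,5→7,0→13,8→18,f→7 8:x→8,5→8,0→5,8→15,f→16 9:x→19,5→9,0→9,8→9,f→20 10:x→16,5→10,0→13,8→20,f→13 11:x→11,5→11,0→21,8→13,f→22 12:x→22,5→12,0→13,8→12,f→12 13:x→13,5→13,0→13,8→13,f→13 14:x→14,5→23,0→14,8→15,f→16 15:x→24,5→13,0→15,8→15,f→25 16:x→16,5→16,0→13,8→25,f→13 17:x→17,5→13,0→24,8→13,f→26 18:x→26,5→13,0→13,8→18,f→18 19:x→19,5→19,0→21,8→13,f→27 20:x→27,5→20,0→13,8→20,f→13 21:x→21,5→21,0→28,8→13,f→27 22:x→22,5→22,0→13,8→13,f→22 23:x→23,5→23,0→13,8→29,f→16 24:x→24,5→13,0→24,8→13,f→30 25:x→30,5→13,0→13,8→25,f→13 26:x→26,5→13,0→13,8→13,f→26 27:x→27,5→27,0→13,8→13,f→13 28:x→28,5→31,0→28,8→13,f→27 29:x→32,5→13,0→13,8→29,f→25 30:x→30,5→13,0→13,8→13,f→13 31:x→31,5→31,0→13,8→13,f→27 32:x→32,5→13,0→13,8→13,f→30.
'f0': |S_i|=[40, 15, 3] end={s14,s30,s48} — reject; 2/2 del acc.
'x85': run [40, 30, 13, 3] end={s14,s48,s9} — reject; 3/3 single-dels accept.
'0ff': run [40, 26, 8, 2] end={s14,s48} — reject; 3/3 single-dels accept.
'8x8': |S_i|=[40, 29, 18, 2] end={s14,s48} ∉↓L; 3/3 deletions ∈↓L.
'x0050': N↓-sim [40, 30, 20, 17, 12, 2] end={s14,s48} — reject; 5/5 deletions ∈↓L.
5 words, ⪯-incomp.

A = [f0, x85, 0ff, 8x8, x0050].
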